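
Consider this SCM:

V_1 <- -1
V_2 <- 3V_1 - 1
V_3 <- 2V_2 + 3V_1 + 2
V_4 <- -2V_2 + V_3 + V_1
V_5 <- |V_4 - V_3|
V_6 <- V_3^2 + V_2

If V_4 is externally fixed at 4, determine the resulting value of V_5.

13

Intervening sets V_4 = 4 and removes its equation (V_4 <- -2V_2 + V_3 + V_1).
V_2 = 3V_1 - 1  [with V_1=-1]  = -4
V_3 = 2V_2 + 3V_1 + 2  [with V_2=-4, V_1=-1]  = -9
V_5 = |V_4 - V_3|  [with V_4=4, V_3=-9]  = 13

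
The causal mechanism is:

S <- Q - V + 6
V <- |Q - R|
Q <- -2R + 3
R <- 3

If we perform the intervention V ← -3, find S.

The intervention breaks the incoming arrows to V: V <- |Q - R| no longer applies, and V = -3.
Q = -2R + 3  [with R=3]  = -3
S = Q - V + 6  [with Q=-3, V=-3]  = 6

6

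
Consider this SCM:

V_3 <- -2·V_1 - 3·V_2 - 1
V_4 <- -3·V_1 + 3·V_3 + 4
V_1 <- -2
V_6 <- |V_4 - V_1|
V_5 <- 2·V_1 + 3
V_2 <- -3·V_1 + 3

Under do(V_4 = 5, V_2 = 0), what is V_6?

7

The joint intervention fixes V_4 = 5, V_2 = 0, removing each variable's own equation.
V_6 = |V_4 - V_1|  [with V_4=5, V_1=-2]  = 7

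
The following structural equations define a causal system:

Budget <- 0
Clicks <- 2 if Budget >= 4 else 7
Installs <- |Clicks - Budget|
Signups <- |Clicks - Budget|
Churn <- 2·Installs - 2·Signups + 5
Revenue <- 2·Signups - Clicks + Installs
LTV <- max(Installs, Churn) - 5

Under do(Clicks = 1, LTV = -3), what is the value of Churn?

Setting Clicks = 1, LTV = -3 by intervention discards those variables' equations.
Installs = |Clicks - Budget|  [with Clicks=1, Budget=0]  = 1
Signups = |Clicks - Budget|  [with Clicks=1, Budget=0]  = 1
Churn = 2·Installs - 2·Signups + 5  [with Installs=1, Signups=1]  = 5

5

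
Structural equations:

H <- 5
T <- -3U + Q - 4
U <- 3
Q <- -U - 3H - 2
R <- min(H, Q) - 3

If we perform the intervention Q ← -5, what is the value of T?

-18

The intervention breaks the incoming arrows to Q: Q <- -U - 3H - 2 no longer applies, and Q = -5.
T = -3U + Q - 4  [with U=3, Q=-5]  = -18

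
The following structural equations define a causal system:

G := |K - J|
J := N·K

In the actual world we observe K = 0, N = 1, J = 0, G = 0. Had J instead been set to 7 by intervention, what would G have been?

The intervention breaks the incoming arrows to J: J := N·K no longer applies, and J = 7.
G = |K - J|  [with K=0, J=7]  = 7

7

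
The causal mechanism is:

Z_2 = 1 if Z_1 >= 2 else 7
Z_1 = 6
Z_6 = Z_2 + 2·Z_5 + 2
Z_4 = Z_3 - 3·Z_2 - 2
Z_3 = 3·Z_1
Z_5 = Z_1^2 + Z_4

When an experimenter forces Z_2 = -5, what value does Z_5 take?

do(Z_2=-5) replaces the equation Z_2 = 1 if Z_1 >= 2 else 7 with the constant Z_2 = -5.
Z_3 = 3·Z_1  [with Z_1=6]  = 18
Z_4 = Z_3 - 3·Z_2 - 2  [with Z_3=18, Z_2=-5]  = 31
Z_5 = Z_1^2 + Z_4  [with Z_1=6, Z_4=31]  = 67

67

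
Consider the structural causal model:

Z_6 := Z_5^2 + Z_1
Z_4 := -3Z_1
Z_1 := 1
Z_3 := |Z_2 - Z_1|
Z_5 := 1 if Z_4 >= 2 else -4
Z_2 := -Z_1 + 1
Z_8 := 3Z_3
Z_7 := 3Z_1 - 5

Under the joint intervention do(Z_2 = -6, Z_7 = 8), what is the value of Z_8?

21

Under do(Z_2 = -6, Z_7 = 8), each intervened variable's structural equation is replaced by its fixed value.
Z_3 = |Z_2 - Z_1|  [with Z_2=-6, Z_1=1]  = 7
Z_8 = 3Z_3  [with Z_3=7]  = 21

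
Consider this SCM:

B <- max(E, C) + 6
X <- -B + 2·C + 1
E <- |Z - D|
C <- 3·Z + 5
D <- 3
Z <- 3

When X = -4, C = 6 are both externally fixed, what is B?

12

Setting X = -4, C = 6 by intervention discards those variables' equations.
E = |Z - D|  [with Z=3, D=3]  = 0
B = max(E, C) + 6  [with E=0, C=6]  = 12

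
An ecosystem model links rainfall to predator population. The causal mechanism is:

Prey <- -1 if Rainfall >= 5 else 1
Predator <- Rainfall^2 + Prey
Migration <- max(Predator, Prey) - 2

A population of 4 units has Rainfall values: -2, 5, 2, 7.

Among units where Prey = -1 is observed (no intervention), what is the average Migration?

34

Observing Prey=-1 restricts to units where Prey's equation naturally yields -1: Rainfall ∈ {5, 7}. In that subpopulation Migration = 22, 46, mean 34.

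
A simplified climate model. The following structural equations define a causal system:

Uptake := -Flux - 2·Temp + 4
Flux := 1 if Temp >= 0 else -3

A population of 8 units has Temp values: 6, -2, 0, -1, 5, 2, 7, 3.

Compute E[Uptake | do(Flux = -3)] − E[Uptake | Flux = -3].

do(Flux=-3) breaks Flux's dependence on Temp. With Flux=-3 fixed, Uptake across the units is -5, 11, 7, 9, -3, 3, -7, 1, mean 2.
Observing Flux=-3 restricts to units where Flux's equation naturally yields -3: Temp ∈ {-2, -1}. In that subpopulation Uptake = 11, 9, mean 10.
Difference = 2 − 10 = -8.

-8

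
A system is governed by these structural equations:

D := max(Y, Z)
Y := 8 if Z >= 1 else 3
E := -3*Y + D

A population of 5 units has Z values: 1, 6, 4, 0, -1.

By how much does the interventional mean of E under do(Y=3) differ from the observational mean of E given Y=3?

0.8

The intervention sets Y=3 in all 5 units regardless of Z. Recomputing E per unit gives -6, -3, -5, -6, -6; average -5.2.
E[E|Y=3] averages over only the 2 units with Y=3 (Z = 0, -1): E = -6, -6, mean -6.
Difference = -5.2 − (-6) = 0.8.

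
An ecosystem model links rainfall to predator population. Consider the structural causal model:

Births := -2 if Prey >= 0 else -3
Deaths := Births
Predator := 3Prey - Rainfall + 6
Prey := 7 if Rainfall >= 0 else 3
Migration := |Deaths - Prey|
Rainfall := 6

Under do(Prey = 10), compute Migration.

12

Under do(Prey=10), the mechanism Prey := 7 if Rainfall >= 0 else 3 is discarded; Prey is fixed at 10.
Births = -2 if Prey >= 0 else -3  [with Prey=10]  = -2
Deaths = Births  [with Births=-2]  = -2
Migration = |Deaths - Prey|  [with Deaths=-2, Prey=10]  = 12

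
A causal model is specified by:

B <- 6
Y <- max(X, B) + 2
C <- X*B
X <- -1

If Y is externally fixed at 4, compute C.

-6

The intervention breaks the incoming arrows to Y: Y <- max(X, B) + 2 no longer applies, and Y = 4.
C is not downstream of the intervention, so its value is determined by the original equations.
C = X*B  [with X=-1, B=6]  = -6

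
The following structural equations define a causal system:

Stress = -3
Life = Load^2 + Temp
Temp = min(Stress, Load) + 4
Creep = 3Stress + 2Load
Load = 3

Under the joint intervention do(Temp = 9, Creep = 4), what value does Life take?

Setting Temp = 9, Creep = 4 by intervention discards those variables' equations.
Life = Load^2 + Temp  [with Load=3, Temp=9]  = 18

18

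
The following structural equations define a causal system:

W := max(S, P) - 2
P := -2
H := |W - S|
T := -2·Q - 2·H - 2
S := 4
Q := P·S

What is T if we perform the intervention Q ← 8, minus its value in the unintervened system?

The intervention breaks the incoming arrows to Q: Q := P·S no longer applies, and Q = 8.
W = max(S, P) - 2  [with S=4, P=-2]  = 2
H = |W - S|  [with W=2, S=4]  = 2
T = -2·Q - 2·H - 2  [with Q=8, H=2]  = -22
Without intervention: Q = P·S  [with P=-2, S=4]  = -8; W = max(S, P) - 2  [with S=4, P=-2]  = 2; H = |W - S|  [with W=2, S=4]  = 2; T = -2·Q - 2·H - 2  [with Q=-8, H=2]  = 10.
Change = -22 − 10 = -32.

-32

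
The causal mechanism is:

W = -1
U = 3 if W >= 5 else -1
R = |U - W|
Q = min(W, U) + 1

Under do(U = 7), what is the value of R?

The intervention breaks the incoming arrows to U: U = 3 if W >= 5 else -1 no longer applies, and U = 7.
R = |U - W|  [with U=7, W=-1]  = 8

8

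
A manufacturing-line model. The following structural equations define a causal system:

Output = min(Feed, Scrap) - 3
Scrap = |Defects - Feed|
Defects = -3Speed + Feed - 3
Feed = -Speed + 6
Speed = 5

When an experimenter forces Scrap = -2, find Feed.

1

The intervention breaks the incoming arrows to Scrap: Scrap = |Defects - Feed| no longer applies, and Scrap = -2.
Since Feed is not a descendant of the intervened variable, it is unaffected.
Feed = -Speed + 6  [with Speed=5]  = 1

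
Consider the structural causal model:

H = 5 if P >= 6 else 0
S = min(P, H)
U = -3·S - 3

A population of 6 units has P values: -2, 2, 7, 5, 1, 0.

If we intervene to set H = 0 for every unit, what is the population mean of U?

do(H=0) breaks H's dependence on P. With H=0 fixed, U across the units is 3, -3, -3, -3, -3, -3, mean -2.

-2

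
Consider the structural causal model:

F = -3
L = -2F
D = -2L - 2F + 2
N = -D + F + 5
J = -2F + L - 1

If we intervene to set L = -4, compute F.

-3

Under do(L=-4), the mechanism L = -2F is discarded; L is fixed at -4.
F is not downstream of the intervention, so its value is determined by the original equations.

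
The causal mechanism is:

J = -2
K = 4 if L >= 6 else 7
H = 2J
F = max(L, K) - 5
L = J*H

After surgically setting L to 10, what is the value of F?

5

do(L=10) replaces the equation L = J*H with the constant L = 10.
K = 4 if L >= 6 else 7  [with L=10]  = 4
F = max(L, K) - 5  [with L=10, K=4]  = 5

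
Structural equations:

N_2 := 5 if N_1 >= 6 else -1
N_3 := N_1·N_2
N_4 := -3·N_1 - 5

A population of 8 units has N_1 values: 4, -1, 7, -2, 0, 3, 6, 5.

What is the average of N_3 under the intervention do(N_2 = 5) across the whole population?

do(N_2=5) breaks N_2's dependence on N_1. With N_2=5 fixed, N_3 across the units is 20, -5, 35, -10, 0, 15, 30, 25, mean 13.75.

13.75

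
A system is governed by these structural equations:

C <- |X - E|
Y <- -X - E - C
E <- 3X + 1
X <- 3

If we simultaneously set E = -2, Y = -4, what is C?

5

The joint intervention fixes E = -2, Y = -4, removing each variable's own equation.
C = |X - E|  [with X=3, E=-2]  = 5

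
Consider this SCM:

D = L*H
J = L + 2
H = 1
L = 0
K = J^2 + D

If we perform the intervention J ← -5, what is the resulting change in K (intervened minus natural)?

21

do(J=-5) replaces the equation J = L + 2 with the constant J = -5.
D = L*H  [with L=0, H=1]  = 0
K = J^2 + D  [with J=-5, D=0]  = 25
Without intervention: J = L + 2  [with L=0]  = 2; D = L*H  [with L=0, H=1]  = 0; K = J^2 + D  [with J=2, D=0]  = 4.
Change = 25 − 4 = 21.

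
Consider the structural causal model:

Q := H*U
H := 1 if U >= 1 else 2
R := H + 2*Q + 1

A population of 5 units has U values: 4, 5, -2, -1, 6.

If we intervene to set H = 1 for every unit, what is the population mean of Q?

Under do(H=1), H's equation is replaced by H=1 for every unit. Per-unit Q: 4, 5, -2, -1, 6. Mean = 2.4.

2.4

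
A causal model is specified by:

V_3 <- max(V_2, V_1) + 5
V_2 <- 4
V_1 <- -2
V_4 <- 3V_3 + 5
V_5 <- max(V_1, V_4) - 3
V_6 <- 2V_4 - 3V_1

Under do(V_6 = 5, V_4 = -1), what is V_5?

-4

Setting V_6 = 5, V_4 = -1 by intervention discards those variables' equations.
V_5 = max(V_1, V_4) - 3  [with V_1=-2, V_4=-1]  = -4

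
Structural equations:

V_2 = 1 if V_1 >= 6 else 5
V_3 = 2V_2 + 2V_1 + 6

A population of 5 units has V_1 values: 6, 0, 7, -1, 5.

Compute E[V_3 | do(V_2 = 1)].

14.8

Every unit gets V_2=1 under the intervention. V_3 values become 20, 8, 22, 6, 18; E[V_3|do(V_2=1)] = 14.8.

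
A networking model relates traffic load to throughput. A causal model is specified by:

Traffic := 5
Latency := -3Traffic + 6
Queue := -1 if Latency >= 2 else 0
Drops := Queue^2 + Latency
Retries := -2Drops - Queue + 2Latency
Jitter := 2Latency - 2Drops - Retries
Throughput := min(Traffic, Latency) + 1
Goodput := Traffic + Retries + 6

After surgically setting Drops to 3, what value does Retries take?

-24

Intervening sets Drops = 3 and removes its equation (Drops := Queue^2 + Latency).
Latency = -3Traffic + 6  [with Traffic=5]  = -9
Queue = -1 if Latency >= 2 else 0  [with Latency=-9]  = 0
Retries = -2Drops - Queue + 2Latency  [with Drops=3, Queue=0, Latency=-9]  = -24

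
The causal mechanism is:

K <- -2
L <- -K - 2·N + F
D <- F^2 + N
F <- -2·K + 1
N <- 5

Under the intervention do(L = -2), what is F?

do(L=-2) replaces the equation L <- -K - 2·N + F with the constant L = -2.
F is not downstream of the intervention, so its value is determined by the original equations.
F = -2·K + 1  [with K=-2]  = 5

5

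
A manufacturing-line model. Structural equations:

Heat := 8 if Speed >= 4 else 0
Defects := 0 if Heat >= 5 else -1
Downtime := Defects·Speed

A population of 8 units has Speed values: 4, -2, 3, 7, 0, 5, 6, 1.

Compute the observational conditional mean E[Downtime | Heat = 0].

Conditioning on Heat=0 selects the 4 unit(s) with Speed ∈ {-2, 3, 0, 1}. Their Downtime values: 2, -3, 0, -1. Mean = -0.5.

-0.5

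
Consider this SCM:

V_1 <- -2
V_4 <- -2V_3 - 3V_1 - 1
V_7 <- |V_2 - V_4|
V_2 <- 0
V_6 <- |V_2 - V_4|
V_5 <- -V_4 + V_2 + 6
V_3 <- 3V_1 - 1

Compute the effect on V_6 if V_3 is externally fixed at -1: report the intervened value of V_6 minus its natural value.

-12

The intervention breaks the incoming arrows to V_3: V_3 <- 3V_1 - 1 no longer applies, and V_3 = -1.
V_4 = -2V_3 - 3V_1 - 1  [with V_3=-1, V_1=-2]  = 7
V_6 = |V_2 - V_4|  [with V_2=0, V_4=7]  = 7
Without intervention: V_3 = 3V_1 - 1  [with V_1=-2]  = -7; V_4 = -2V_3 - 3V_1 - 1  [with V_3=-7, V_1=-2]  = 19; V_6 = |V_2 - V_4|  [with V_2=0, V_4=19]  = 19.
Change = 7 − 19 = -12.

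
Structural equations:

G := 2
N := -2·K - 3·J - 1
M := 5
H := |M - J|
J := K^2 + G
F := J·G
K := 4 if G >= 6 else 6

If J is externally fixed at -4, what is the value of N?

The intervention breaks the incoming arrows to J: J := K^2 + G no longer applies, and J = -4.
K = 4 if G >= 6 else 6  [with G=2]  = 6
N = -2·K - 3·J - 1  [with K=6, J=-4]  = -1

-1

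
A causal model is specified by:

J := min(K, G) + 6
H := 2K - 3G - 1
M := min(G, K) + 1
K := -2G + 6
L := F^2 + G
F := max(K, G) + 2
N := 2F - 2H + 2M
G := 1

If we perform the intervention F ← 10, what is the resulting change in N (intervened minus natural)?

8

do(F=10) replaces the equation F := max(K, G) + 2 with the constant F = 10.
K = -2G + 6  [with G=1]  = 4
M = min(G, K) + 1  [with G=1, K=4]  = 2
H = 2K - 3G - 1  [with K=4, G=1]  = 4
N = 2F - 2H + 2M  [with F=10, H=4, M=2]  = 16
Without intervention: K = -2G + 6  [with G=1]  = 4; M = min(G, K) + 1  [with G=1, K=4]  = 2; F = max(K, G) + 2  [with K=4, G=1]  = 6; H = 2K - 3G - 1  [with K=4, G=1]  = 4; N = 2F - 2H + 2M  [with F=6, H=4, M=2]  = 8.
Change = 16 − 8 = 8.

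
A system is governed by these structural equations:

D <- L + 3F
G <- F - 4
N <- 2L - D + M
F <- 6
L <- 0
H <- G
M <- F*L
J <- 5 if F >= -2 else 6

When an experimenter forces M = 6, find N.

do(M=6) replaces the equation M <- F*L with the constant M = 6.
D = L + 3F  [with L=0, F=6]  = 18
N = 2L - D + M  [with L=0, D=18, M=6]  = -12

-12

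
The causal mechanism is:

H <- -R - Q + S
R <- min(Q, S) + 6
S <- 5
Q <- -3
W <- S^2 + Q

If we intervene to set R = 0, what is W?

22

do(R=0) replaces the equation R <- min(Q, S) + 6 with the constant R = 0.
W is not downstream of the intervention, so its value is determined by the original equations.
W = S^2 + Q  [with S=5, Q=-3]  = 22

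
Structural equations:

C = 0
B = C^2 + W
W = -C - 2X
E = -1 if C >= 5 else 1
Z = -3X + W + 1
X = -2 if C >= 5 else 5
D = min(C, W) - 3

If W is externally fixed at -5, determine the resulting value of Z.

The intervention breaks the incoming arrows to W: W = -C - 2X no longer applies, and W = -5.
X = -2 if C >= 5 else 5  [with C=0]  = 5
Z = -3X + W + 1  [with X=5, W=-5]  = -19

-19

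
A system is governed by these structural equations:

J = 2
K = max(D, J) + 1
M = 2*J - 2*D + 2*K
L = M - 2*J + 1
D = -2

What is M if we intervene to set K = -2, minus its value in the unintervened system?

-10

The intervention breaks the incoming arrows to K: K = max(D, J) + 1 no longer applies, and K = -2.
M = 2*J - 2*D + 2*K  [with J=2, D=-2, K=-2]  = 4
Without intervention: K = max(D, J) + 1  [with D=-2, J=2]  = 3; M = 2*J - 2*D + 2*K  [with J=2, D=-2, K=3]  = 14.
Change = 4 − 14 = -10.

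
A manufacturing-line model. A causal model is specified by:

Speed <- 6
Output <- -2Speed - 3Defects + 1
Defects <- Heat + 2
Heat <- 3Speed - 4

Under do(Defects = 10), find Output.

The intervention breaks the incoming arrows to Defects: Defects <- Heat + 2 no longer applies, and Defects = 10.
Output = -2Speed - 3Defects + 1  [with Speed=6, Defects=10]  = -41

-41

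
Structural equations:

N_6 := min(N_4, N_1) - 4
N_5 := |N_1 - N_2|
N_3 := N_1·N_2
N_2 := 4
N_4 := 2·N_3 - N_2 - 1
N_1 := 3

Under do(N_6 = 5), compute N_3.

12

do(N_6=5) replaces the equation N_6 := min(N_4, N_1) - 4 with the constant N_6 = 5.
N_3 is not downstream of the intervention, so its value is determined by the original equations.
N_3 = N_1·N_2  [with N_1=3, N_2=4]  = 12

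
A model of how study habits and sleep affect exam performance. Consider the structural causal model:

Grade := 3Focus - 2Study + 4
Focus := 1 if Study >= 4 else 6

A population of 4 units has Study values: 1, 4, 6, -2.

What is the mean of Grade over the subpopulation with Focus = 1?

-3

Conditioning on Focus=1 selects the 2 unit(s) with Study ∈ {4, 6}. Their Grade values: -1, -5. Mean = -3.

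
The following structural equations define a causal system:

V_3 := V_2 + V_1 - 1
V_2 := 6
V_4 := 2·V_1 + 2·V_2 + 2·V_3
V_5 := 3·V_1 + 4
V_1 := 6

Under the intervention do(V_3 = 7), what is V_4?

The intervention breaks the incoming arrows to V_3: V_3 := V_2 + V_1 - 1 no longer applies, and V_3 = 7.
V_4 = 2·V_1 + 2·V_2 + 2·V_3  [with V_1=6, V_2=6, V_3=7]  = 38

38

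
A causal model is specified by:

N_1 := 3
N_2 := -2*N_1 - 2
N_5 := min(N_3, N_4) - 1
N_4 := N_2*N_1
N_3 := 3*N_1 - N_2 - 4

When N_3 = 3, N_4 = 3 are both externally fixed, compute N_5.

2

Setting N_3 = 3, N_4 = 3 by intervention discards those variables' equations.
N_5 = min(N_3, N_4) - 1  [with N_3=3, N_4=3]  = 2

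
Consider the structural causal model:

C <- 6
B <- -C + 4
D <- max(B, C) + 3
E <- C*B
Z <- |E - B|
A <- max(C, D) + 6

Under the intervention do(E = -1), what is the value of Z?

Intervening sets E = -1 and removes its equation (E <- C*B).
B = -C + 4  [with C=6]  = -2
Z = |E - B|  [with E=-1, B=-2]  = 1

1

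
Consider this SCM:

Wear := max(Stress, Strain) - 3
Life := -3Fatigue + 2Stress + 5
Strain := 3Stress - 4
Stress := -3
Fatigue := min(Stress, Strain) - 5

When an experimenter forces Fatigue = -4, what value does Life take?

Intervening sets Fatigue = -4 and removes its equation (Fatigue := min(Stress, Strain) - 5).
Life = -3Fatigue + 2Stress + 5  [with Fatigue=-4, Stress=-3]  = 11

11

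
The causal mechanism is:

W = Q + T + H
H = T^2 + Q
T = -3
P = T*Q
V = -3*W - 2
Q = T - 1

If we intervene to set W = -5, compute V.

The intervention breaks the incoming arrows to W: W = Q + T + H no longer applies, and W = -5.
V = -3*W - 2  [with W=-5]  = 13

13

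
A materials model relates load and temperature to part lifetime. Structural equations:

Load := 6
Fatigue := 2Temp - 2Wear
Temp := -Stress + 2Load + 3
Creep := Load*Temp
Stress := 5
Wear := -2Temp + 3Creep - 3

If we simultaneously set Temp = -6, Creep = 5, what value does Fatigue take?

Setting Temp = -6, Creep = 5 by intervention discards those variables' equations.
Wear = -2Temp + 3Creep - 3  [with Temp=-6, Creep=5]  = 24
Fatigue = 2Temp - 2Wear  [with Temp=-6, Wear=24]  = -60

-60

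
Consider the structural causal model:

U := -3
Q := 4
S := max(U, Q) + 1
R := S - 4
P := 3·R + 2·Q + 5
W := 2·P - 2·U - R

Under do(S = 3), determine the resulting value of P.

do(S=3) replaces the equation S := max(U, Q) + 1 with the constant S = 3.
R = S - 4  [with S=3]  = -1
P = 3·R + 2·Q + 5  [with R=-1, Q=4]  = 10

10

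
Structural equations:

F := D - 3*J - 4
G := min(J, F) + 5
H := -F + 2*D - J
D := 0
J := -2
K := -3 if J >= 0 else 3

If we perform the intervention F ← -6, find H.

do(F=-6) replaces the equation F := D - 3*J - 4 with the constant F = -6.
H = -F + 2*D - J  [with F=-6, D=0, J=-2]  = 8

8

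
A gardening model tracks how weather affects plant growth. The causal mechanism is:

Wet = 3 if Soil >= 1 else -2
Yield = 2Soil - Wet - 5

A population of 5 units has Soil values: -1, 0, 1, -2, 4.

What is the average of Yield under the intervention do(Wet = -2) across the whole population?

Under do(Wet=-2), Wet's equation is replaced by Wet=-2 for every unit. Per-unit Yield: -5, -3, -1, -7, 5. Mean = -2.2.

-2.2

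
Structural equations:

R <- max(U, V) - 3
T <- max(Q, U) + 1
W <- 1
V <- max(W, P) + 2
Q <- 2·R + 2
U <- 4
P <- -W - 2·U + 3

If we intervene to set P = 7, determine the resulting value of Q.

The intervention breaks the incoming arrows to P: P <- -W - 2·U + 3 no longer applies, and P = 7.
V = max(W, P) + 2  [with W=1, P=7]  = 9
R = max(U, V) - 3  [with U=4, V=9]  = 6
Q = 2·R + 2  [with R=6]  = 14

14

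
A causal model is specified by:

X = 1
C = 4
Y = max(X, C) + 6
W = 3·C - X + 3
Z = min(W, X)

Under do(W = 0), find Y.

10

Under do(W=0), the mechanism W = 3·C - X + 3 is discarded; W is fixed at 0.
Since Y is not a descendant of the intervened variable, it is unaffected.
Y = max(X, C) + 6  [with X=1, C=4]  = 10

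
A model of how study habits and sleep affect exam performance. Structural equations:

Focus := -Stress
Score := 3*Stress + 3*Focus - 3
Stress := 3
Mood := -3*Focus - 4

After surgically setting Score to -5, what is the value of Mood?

The intervention breaks the incoming arrows to Score: Score := 3*Stress + 3*Focus - 3 no longer applies, and Score = -5.
Mood is not downstream of the intervention, so its value is determined by the original equations.
Focus = -Stress  [with Stress=3]  = -3
Mood = -3*Focus - 4  [with Focus=-3]  = 5

5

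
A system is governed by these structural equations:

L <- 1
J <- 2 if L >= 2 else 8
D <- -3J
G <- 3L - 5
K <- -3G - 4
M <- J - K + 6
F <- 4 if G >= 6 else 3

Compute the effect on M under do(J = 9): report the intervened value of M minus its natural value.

Under do(J=9), the mechanism J <- 2 if L >= 2 else 8 is discarded; J is fixed at 9.
G = 3L - 5  [with L=1]  = -2
K = -3G - 4  [with G=-2]  = 2
M = J - K + 6  [with J=9, K=2]  = 13
Without intervention: J = 2 if L >= 2 else 8  [with L=1]  = 8; G = 3L - 5  [with L=1]  = -2; K = -3G - 4  [with G=-2]  = 2; M = J - K + 6  [with J=8, K=2]  = 12.
Change = 13 − 12 = 1.

1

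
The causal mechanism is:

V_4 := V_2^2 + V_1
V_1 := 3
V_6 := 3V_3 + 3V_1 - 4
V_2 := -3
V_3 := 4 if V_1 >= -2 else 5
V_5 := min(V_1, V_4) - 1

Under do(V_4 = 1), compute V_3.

4

Under do(V_4=1), the mechanism V_4 := V_2^2 + V_1 is discarded; V_4 is fixed at 1.
Since V_3 is not a descendant of the intervened variable, it is unaffected.
V_3 = 4 if V_1 >= -2 else 5  [with V_1=3]  = 4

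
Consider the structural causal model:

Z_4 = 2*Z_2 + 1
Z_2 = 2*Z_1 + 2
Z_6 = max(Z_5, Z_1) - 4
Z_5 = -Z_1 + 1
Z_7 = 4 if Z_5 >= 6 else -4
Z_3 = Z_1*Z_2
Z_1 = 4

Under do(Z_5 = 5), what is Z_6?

The intervention breaks the incoming arrows to Z_5: Z_5 = -Z_1 + 1 no longer applies, and Z_5 = 5.
Z_6 = max(Z_5, Z_1) - 4  [with Z_5=5, Z_1=4]  = 1

1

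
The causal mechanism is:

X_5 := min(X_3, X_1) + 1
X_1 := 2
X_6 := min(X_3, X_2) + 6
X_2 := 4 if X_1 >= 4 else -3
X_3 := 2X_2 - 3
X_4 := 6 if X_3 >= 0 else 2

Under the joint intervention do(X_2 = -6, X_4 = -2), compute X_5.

Setting X_2 = -6, X_4 = -2 by intervention discards those variables' equations.
X_3 = 2X_2 - 3  [with X_2=-6]  = -15
X_5 = min(X_3, X_1) + 1  [with X_3=-15, X_1=2]  = -14

-14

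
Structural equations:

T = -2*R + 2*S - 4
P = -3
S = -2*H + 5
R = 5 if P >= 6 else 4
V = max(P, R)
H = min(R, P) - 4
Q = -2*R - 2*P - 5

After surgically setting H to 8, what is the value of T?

The intervention breaks the incoming arrows to H: H = min(R, P) - 4 no longer applies, and H = 8.
R = 5 if P >= 6 else 4  [with P=-3]  = 4
S = -2*H + 5  [with H=8]  = -11
T = -2*R + 2*S - 4  [with R=4, S=-11]  = -34

-34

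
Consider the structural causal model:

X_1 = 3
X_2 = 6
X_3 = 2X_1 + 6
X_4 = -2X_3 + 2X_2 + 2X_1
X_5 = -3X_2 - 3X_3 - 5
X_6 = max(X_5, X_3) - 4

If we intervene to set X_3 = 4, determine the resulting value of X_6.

0

The intervention breaks the incoming arrows to X_3: X_3 = 2X_1 + 6 no longer applies, and X_3 = 4.
X_5 = -3X_2 - 3X_3 - 5  [with X_2=6, X_3=4]  = -35
X_6 = max(X_5, X_3) - 4  [with X_5=-35, X_3=4]  = 0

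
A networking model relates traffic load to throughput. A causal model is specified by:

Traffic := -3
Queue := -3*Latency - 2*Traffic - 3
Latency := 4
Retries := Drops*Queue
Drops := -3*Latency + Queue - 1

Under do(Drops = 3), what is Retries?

-27

Intervening sets Drops = 3 and removes its equation (Drops := -3*Latency + Queue - 1).
Queue = -3*Latency - 2*Traffic - 3  [with Latency=4, Traffic=-3]  = -9
Retries = Drops*Queue  [with Drops=3, Queue=-9]  = -27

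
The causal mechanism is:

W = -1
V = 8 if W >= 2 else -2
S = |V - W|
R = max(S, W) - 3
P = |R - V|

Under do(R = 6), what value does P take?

Intervening sets R = 6 and removes its equation (R = max(S, W) - 3).
V = 8 if W >= 2 else -2  [with W=-1]  = -2
P = |R - V|  [with R=6, V=-2]  = 8

8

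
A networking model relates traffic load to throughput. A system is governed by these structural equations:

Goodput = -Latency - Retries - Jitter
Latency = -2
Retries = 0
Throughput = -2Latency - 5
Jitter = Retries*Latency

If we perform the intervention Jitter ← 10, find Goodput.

do(Jitter=10) replaces the equation Jitter = Retries*Latency with the constant Jitter = 10.
Goodput = -Latency - Retries - Jitter  [with Latency=-2, Retries=0, Jitter=10]  = -8

-8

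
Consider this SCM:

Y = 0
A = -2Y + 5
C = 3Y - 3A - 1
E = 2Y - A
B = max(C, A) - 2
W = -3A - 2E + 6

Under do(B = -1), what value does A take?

Under do(B=-1), the mechanism B = max(C, A) - 2 is discarded; B is fixed at -1.
No directed path runs from B to A, so A keeps its natural value.
A = -2Y + 5  [with Y=0]  = 5

5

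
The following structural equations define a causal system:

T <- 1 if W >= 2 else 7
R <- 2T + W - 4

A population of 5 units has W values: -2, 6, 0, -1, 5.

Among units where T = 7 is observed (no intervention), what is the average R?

9

Observing T=7 restricts to units where T's equation naturally yields 7: W ∈ {-2, 0, -1}. In that subpopulation R = 8, 10, 9, mean 9.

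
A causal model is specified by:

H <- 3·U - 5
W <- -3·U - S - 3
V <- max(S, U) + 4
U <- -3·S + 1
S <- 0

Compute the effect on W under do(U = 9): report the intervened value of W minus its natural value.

-24

do(U=9) replaces the equation U <- -3·S + 1 with the constant U = 9.
W = -3·U - S - 3  [with U=9, S=0]  = -30
Without intervention: U = -3·S + 1  [with S=0]  = 1; W = -3·U - S - 3  [with U=1, S=0]  = -6.
Change = -30 − (-6) = -24.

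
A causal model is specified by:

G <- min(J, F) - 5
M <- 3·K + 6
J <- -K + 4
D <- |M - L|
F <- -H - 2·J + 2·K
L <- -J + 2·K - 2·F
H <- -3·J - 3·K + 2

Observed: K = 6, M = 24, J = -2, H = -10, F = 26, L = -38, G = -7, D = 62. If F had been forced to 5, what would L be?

The intervention breaks the incoming arrows to F: F <- -H - 2·J + 2·K no longer applies, and F = 5.
J = -K + 4  [with K=6]  = -2
L = -J + 2·K - 2·F  [with J=-2, K=6, F=5]  = 4

4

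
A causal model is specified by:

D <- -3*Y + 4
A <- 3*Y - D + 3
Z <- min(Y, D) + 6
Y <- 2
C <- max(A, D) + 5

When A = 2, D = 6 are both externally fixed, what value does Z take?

8

The joint intervention fixes A = 2, D = 6, removing each variable's own equation.
Z = min(Y, D) + 6  [with Y=2, D=6]  = 8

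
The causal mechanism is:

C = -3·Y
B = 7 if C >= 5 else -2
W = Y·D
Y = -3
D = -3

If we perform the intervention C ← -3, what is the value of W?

9

do(C=-3) replaces the equation C = -3·Y with the constant C = -3.
W is not downstream of the intervention, so its value is determined by the original equations.
W = Y·D  [with Y=-3, D=-3]  = 9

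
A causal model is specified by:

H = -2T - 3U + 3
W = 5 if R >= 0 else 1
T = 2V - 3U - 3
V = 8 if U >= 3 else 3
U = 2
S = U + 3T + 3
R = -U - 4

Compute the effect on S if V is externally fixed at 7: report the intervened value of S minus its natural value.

Under do(V=7), the mechanism V = 8 if U >= 3 else 3 is discarded; V is fixed at 7.
T = 2V - 3U - 3  [with V=7, U=2]  = 5
S = U + 3T + 3  [with U=2, T=5]  = 20
Without intervention: V = 8 if U >= 3 else 3  [with U=2]  = 3; T = 2V - 3U - 3  [with V=3, U=2]  = -3; S = U + 3T + 3  [with U=2, T=-3]  = -4.
Change = 20 − (-4) = 24.

24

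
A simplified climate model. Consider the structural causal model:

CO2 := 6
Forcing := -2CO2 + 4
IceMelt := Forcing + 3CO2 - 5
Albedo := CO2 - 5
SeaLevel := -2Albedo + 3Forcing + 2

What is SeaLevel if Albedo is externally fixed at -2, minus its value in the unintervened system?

6

Intervening sets Albedo = -2 and removes its equation (Albedo := CO2 - 5).
Forcing = -2CO2 + 4  [with CO2=6]  = -8
SeaLevel = -2Albedo + 3Forcing + 2  [with Albedo=-2, Forcing=-8]  = -18
Without intervention: Forcing = -2CO2 + 4  [with CO2=6]  = -8; Albedo = CO2 - 5  [with CO2=6]  = 1; SeaLevel = -2Albedo + 3Forcing + 2  [with Albedo=1, Forcing=-8]  = -24.
Change = -18 − (-24) = 6.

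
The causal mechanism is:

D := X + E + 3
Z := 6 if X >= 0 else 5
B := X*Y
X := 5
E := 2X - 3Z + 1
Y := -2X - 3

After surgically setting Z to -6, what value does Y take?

do(Z=-6) replaces the equation Z := 6 if X >= 0 else 5 with the constant Z = -6.
Since Y is not a descendant of the intervened variable, it is unaffected.
Y = -2X - 3  [with X=5]  = -13

-13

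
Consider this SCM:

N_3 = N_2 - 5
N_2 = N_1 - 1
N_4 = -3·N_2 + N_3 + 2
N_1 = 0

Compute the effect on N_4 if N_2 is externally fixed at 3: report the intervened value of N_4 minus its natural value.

-8

Under do(N_2=3), the mechanism N_2 = N_1 - 1 is discarded; N_2 is fixed at 3.
N_3 = N_2 - 5  [with N_2=3]  = -2
N_4 = -3·N_2 + N_3 + 2  [with N_2=3, N_3=-2]  = -9
Without intervention: N_2 = N_1 - 1  [with N_1=0]  = -1; N_3 = N_2 - 5  [with N_2=-1]  = -6; N_4 = -3·N_2 + N_3 + 2  [with N_2=-1, N_3=-6]  = -1.
Change = -9 − (-1) = -8.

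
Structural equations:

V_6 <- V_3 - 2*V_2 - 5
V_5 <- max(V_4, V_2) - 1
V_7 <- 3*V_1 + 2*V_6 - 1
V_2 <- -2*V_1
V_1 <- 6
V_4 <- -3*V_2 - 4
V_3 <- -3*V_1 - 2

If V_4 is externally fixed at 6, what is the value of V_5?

Intervening sets V_4 = 6 and removes its equation (V_4 <- -3*V_2 - 4).
V_2 = -2*V_1  [with V_1=6]  = -12
V_5 = max(V_4, V_2) - 1  [with V_4=6, V_2=-12]  = 5

5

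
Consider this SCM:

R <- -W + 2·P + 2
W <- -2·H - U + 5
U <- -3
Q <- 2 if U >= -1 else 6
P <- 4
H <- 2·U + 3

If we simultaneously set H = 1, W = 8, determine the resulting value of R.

Setting H = 1, W = 8 by intervention discards those variables' equations.
R = -W + 2·P + 2  [with W=8, P=4]  = 2

2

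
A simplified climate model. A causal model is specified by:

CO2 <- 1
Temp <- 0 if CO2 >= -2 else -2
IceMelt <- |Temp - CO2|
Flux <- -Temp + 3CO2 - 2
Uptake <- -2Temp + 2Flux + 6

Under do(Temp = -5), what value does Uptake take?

28

do(Temp=-5) replaces the equation Temp <- 0 if CO2 >= -2 else -2 with the constant Temp = -5.
Flux = -Temp + 3CO2 - 2  [with Temp=-5, CO2=1]  = 6
Uptake = -2Temp + 2Flux + 6  [with Temp=-5, Flux=6]  = 28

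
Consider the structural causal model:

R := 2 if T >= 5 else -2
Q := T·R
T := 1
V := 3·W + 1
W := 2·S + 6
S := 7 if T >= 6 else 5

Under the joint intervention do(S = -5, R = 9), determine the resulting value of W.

Setting S = -5, R = 9 by intervention discards those variables' equations.
W = 2·S + 6  [with S=-5]  = -4

-4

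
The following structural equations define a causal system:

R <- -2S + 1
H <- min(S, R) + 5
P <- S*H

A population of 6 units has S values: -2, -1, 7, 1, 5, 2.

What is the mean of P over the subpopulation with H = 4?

0

Conditioning on H=4 selects the 2 unit(s) with S ∈ {-1, 1}. Their P values: -4, 4. Mean = 0.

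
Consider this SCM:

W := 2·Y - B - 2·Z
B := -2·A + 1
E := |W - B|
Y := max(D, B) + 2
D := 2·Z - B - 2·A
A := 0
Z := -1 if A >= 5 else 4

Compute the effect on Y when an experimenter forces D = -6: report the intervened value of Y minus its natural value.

Intervening sets D = -6 and removes its equation (D := 2·Z - B - 2·A).
B = -2·A + 1  [with A=0]  = 1
Y = max(D, B) + 2  [with D=-6, B=1]  = 3
Without intervention: B = -2·A + 1  [with A=0]  = 1; Z = -1 if A >= 5 else 4  [with A=0]  = 4; D = 2·Z - B - 2·A  [with Z=4, B=1, A=0]  = 7; Y = max(D, B) + 2  [with D=7, B=1]  = 9.
Change = 3 − 9 = -6.

-6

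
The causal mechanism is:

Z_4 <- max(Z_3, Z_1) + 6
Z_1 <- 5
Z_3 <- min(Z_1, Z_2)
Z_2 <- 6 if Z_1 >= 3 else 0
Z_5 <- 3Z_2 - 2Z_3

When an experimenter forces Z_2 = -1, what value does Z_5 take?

-1

do(Z_2=-1) replaces the equation Z_2 <- 6 if Z_1 >= 3 else 0 with the constant Z_2 = -1.
Z_3 = min(Z_1, Z_2)  [with Z_1=5, Z_2=-1]  = -1
Z_5 = 3Z_2 - 2Z_3  [with Z_2=-1, Z_3=-1]  = -1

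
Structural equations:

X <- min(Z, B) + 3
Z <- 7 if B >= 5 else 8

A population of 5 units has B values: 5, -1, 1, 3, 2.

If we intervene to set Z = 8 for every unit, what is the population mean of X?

5

The intervention sets Z=8 in all 5 units regardless of B. Recomputing X per unit gives 8, 2, 4, 6, 5; average 5.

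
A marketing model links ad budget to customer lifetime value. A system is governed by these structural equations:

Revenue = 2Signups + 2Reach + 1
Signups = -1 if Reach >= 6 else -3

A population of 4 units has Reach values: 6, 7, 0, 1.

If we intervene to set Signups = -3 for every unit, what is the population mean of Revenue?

The intervention sets Signups=-3 in all 4 units regardless of Reach. Recomputing Revenue per unit gives 7, 9, -5, -3; average 2.

2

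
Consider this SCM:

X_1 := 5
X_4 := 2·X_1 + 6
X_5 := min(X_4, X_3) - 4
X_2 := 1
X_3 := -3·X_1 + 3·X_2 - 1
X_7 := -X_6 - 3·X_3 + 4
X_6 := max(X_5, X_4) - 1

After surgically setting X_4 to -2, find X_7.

The intervention breaks the incoming arrows to X_4: X_4 := 2·X_1 + 6 no longer applies, and X_4 = -2.
X_3 = -3·X_1 + 3·X_2 - 1  [with X_1=5, X_2=1]  = -13
X_5 = min(X_4, X_3) - 4  [with X_4=-2, X_3=-13]  = -17
X_6 = max(X_5, X_4) - 1  [with X_5=-17, X_4=-2]  = -3
X_7 = -X_6 - 3·X_3 + 4  [with X_6=-3, X_3=-13]  = 46

46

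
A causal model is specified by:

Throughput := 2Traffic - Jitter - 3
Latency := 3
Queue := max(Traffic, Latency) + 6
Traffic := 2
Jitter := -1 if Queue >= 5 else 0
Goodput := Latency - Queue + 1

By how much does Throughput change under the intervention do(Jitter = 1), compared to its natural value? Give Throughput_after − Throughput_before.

-2

Intervening sets Jitter = 1 and removes its equation (Jitter := -1 if Queue >= 5 else 0).
Throughput = 2Traffic - Jitter - 3  [with Traffic=2, Jitter=1]  = 0
Without intervention: Queue = max(Traffic, Latency) + 6  [with Traffic=2, Latency=3]  = 9; Jitter = -1 if Queue >= 5 else 0  [with Queue=9]  = -1; Throughput = 2Traffic - Jitter - 3  [with Traffic=2, Jitter=-1]  = 2.
Change = 0 − 2 = -2.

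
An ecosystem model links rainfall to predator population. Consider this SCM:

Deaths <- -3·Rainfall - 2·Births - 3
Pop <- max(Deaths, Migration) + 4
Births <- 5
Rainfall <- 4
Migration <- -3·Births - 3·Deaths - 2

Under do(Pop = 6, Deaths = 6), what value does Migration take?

Under do(Pop = 6, Deaths = 6), each intervened variable's structural equation is replaced by its fixed value.
Migration = -3·Births - 3·Deaths - 2  [with Births=5, Deaths=6]  = -35

-35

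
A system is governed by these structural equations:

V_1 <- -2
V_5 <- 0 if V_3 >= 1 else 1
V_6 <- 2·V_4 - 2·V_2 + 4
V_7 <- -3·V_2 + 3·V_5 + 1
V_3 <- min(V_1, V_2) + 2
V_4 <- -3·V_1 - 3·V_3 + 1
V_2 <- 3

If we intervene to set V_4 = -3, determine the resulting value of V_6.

Under do(V_4=-3), the mechanism V_4 <- -3·V_1 - 3·V_3 + 1 is discarded; V_4 is fixed at -3.
V_6 = 2·V_4 - 2·V_2 + 4  [with V_4=-3, V_2=3]  = -8

-8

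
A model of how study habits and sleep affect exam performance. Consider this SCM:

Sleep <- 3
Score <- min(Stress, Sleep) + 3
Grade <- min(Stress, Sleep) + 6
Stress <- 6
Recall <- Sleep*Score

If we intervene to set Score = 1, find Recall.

3

The intervention breaks the incoming arrows to Score: Score <- min(Stress, Sleep) + 3 no longer applies, and Score = 1.
Recall = Sleep*Score  [with Sleep=3, Score=1]  = 3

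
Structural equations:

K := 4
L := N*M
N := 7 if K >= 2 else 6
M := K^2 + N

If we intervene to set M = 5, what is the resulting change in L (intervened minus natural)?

The intervention breaks the incoming arrows to M: M := K^2 + N no longer applies, and M = 5.
N = 7 if K >= 2 else 6  [with K=4]  = 7
L = N*M  [with N=7, M=5]  = 35
Without intervention: N = 7 if K >= 2 else 6  [with K=4]  = 7; M = K^2 + N  [with K=4, N=7]  = 23; L = N*M  [with N=7, M=23]  = 161.
Change = 35 − 161 = -126.

-126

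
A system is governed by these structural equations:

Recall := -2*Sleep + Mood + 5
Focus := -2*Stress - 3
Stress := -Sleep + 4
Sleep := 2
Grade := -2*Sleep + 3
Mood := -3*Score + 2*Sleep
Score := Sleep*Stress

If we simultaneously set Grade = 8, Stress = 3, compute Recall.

Under do(Grade = 8, Stress = 3), each intervened variable's structural equation is replaced by its fixed value.
Score = Sleep*Stress  [with Sleep=2, Stress=3]  = 6
Mood = -3*Score + 2*Sleep  [with Score=6, Sleep=2]  = -14
Recall = -2*Sleep + Mood + 5  [with Sleep=2, Mood=-14]  = -13

-13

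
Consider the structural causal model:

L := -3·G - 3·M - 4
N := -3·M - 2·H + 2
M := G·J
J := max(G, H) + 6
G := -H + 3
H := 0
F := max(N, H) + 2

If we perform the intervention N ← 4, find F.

6

Intervening sets N = 4 and removes its equation (N := -3·M - 2·H + 2).
F = max(N, H) + 2  [with N=4, H=0]  = 6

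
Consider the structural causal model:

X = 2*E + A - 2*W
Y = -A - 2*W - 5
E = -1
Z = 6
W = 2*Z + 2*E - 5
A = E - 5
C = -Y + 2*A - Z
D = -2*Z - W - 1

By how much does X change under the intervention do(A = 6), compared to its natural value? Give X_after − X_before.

12

The intervention breaks the incoming arrows to A: A = E - 5 no longer applies, and A = 6.
W = 2*Z + 2*E - 5  [with Z=6, E=-1]  = 5
X = 2*E + A - 2*W  [with E=-1, A=6, W=5]  = -6
Without intervention: W = 2*Z + 2*E - 5  [with Z=6, E=-1]  = 5; A = E - 5  [with E=-1]  = -6; X = 2*E + A - 2*W  [with E=-1, A=-6, W=5]  = -18.
Change = -6 − (-18) = 12.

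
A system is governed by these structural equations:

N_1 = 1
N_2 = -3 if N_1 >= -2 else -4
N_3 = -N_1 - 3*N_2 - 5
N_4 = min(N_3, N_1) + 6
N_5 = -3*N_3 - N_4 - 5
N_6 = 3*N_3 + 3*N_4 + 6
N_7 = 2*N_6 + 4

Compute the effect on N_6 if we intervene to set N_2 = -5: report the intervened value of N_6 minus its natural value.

Under do(N_2=-5), the mechanism N_2 = -3 if N_1 >= -2 else -4 is discarded; N_2 is fixed at -5.
N_3 = -N_1 - 3*N_2 - 5  [with N_1=1, N_2=-5]  = 9
N_4 = min(N_3, N_1) + 6  [with N_3=9, N_1=1]  = 7
N_6 = 3*N_3 + 3*N_4 + 6  [with N_3=9, N_4=7]  = 54
Without intervention: N_2 = -3 if N_1 >= -2 else -4  [with N_1=1]  = -3; N_3 = -N_1 - 3*N_2 - 5  [with N_1=1, N_2=-3]  = 3; N_4 = min(N_3, N_1) + 6  [with N_3=3, N_1=1]  = 7; N_6 = 3*N_3 + 3*N_4 + 6  [with N_3=3, N_4=7]  = 36.
Change = 54 − 36 = 18.

18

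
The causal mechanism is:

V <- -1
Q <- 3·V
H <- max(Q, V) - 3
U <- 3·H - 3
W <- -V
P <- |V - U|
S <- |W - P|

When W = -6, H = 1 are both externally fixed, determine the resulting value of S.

Under do(W = -6, H = 1), each intervened variable's structural equation is replaced by its fixed value.
U = 3·H - 3  [with H=1]  = 0
P = |V - U|  [with V=-1, U=0]  = 1
S = |W - P|  [with W=-6, P=1]  = 7

7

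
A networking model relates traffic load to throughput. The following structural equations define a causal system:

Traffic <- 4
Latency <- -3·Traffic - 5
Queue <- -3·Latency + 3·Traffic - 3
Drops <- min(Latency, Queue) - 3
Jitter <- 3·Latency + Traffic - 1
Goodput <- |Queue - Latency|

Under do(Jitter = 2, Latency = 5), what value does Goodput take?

11

The joint intervention fixes Jitter = 2, Latency = 5, removing each variable's own equation.
Queue = -3·Latency + 3·Traffic - 3  [with Latency=5, Traffic=4]  = -6
Goodput = |Queue - Latency|  [with Queue=-6, Latency=5]  = 11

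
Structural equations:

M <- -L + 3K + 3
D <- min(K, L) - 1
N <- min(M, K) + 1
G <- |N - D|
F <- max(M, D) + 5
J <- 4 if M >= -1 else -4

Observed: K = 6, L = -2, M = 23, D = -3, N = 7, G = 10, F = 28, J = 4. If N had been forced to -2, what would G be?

1

The intervention breaks the incoming arrows to N: N <- min(M, K) + 1 no longer applies, and N = -2.
D = min(K, L) - 1  [with K=6, L=-2]  = -3
G = |N - D|  [with N=-2, D=-3]  = 1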